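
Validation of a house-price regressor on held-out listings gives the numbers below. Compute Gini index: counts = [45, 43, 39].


Probabilities: [45/127, 43/127, 39/127] ≈ [0.3543, 0.3386, 0.3071]
Σpᵢ² = (2025 + 1849 + 1521)/127² = 5395/16129
Gini = 1 - Σpᵢ² = 1 - 5395/16129 = 0.6655

0.6655


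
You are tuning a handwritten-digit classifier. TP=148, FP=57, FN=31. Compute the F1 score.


Precision = 148/205 = 0.722
Recall = 148/179 = 0.8268
F1 = 2·P·R/(P+R) = 2·TP/(2·TP+FP+FN) = 296/(296+57+31) = 296/384 = 0.7708

0.7708


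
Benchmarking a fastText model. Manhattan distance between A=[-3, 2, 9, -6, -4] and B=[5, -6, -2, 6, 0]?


d = |-3-5| + |2+ 6| + |9+ 2| + |-6-6| + |-4-0|
  = 8 + 8 + 11 + 12 + 4
  = 43

43


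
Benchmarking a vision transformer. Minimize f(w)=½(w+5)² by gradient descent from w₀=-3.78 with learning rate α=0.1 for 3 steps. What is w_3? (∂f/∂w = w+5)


step 1: grad = -3.78+5 = 1.22; w = -3.78 - 0.1·(1.22) = -3.902
step 2: grad = -3.902+5 = 1.098; w = -3.902 - 0.1·(1.098) = -4.0118
step 3: grad = -4.0118+5 = 0.9882; w = -4.0118 - 0.1·(0.9882) = -4.11062

-4.11062


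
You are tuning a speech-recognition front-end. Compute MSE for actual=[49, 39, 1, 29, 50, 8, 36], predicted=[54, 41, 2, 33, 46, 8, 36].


Squared errors: (49-54)²=25, (39-41)²=4, (1-2)²=1, (29-33)²=16, (50-46)²=16, (8-8)²=0, (36-36)²=0
Sum = 62
MSE = 62/7 = 62/7

62/7


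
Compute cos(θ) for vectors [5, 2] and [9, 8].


A·B = 5·9 + 2·8 = 61
‖A‖ = √29 = 5.3852, ‖B‖ = √145 = 12.0416
cos = 61/(√29·√145) = 61/√4205 = 0.9407

0.9407


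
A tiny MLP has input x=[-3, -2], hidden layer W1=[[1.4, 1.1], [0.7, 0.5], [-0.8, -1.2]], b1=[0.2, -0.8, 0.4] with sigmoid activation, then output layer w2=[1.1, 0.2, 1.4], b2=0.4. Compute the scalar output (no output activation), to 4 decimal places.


z1[0] = (1.4)·(-3) + (1.1)·(-2) + 0.2 = -6.2
z1[1] = (0.7)·(-3) + (0.5)·(-2) - 0.8 = -3.9
z1[2] = (-0.8)·(-3) + (-1.2)·(-2) + 0.4 = 5.2
h = sigmoid(z1) = [0.002, 0.0198, 0.9945]
output = (1.1)·(0.002) + (0.2)·(0.0198) + (1.4)·(0.9945) + 0.4 = 1.7985

1.7985


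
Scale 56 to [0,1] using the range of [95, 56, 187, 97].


min=56, max=187
(56-56)/(187-56) = 0/131 = 0.0

0.0


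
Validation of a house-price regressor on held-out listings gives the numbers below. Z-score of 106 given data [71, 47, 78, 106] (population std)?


μ = 75.5, σ = 21.0297
z = (106 - 75.5)/21.0297 = 1.4503

1.4503


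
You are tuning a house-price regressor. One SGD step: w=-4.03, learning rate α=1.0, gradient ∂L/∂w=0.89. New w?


w_new = w - α·∇
= -4.03 - 1.0·0.89
= -4.03 - 0.89
= -4.92

-4.92


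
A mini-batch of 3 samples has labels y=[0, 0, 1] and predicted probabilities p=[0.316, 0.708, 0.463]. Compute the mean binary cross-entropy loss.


L[0] = -ln(1-0.316) = -ln(0.684) = 0.3798
L[1] = -ln(1-0.708) = -ln(0.292) = 1.231
L[2] = -ln(0.463) = 0.77
mean = (0.3798 + 1.231 + 0.77)/3 = 0.7936

0.7936


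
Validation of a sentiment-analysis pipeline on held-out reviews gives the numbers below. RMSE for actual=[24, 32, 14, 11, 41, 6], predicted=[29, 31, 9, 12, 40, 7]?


MSE = 54/6 = 9
RMSE = √(54/6) = 3.0

3.0


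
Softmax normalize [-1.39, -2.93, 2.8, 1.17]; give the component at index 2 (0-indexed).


Exponentials: e^-1.39=0.2491, e^-2.93=0.0534, e^2.8=16.4446, e^1.17=3.222
Sum = 19.9691
Softmax = [0.0125, 0.0027, 0.8235, 0.1613]
p[2] = 16.4446/19.9691 = 0.8235

0.8235


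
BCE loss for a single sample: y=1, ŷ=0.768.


BCE = -[y·ln(p) + (1-y)·ln(1-p)]
= -1·ln(0.768) - 0
= -ln(0.768) = 0.264

0.264


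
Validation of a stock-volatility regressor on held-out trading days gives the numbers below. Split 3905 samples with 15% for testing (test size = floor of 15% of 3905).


Test = ⌊3905·15/100⌋ = 585
Train = 3905 - 585 = 3320

Train: 3320, Test: 585


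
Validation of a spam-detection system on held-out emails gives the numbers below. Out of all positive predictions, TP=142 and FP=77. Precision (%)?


Precision = TP/(TP+FP)
= 142/(142+77)
= 142/219 = 64.84%

64.84%


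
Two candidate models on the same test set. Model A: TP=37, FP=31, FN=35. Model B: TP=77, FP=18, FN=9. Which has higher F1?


Model A: P=37/68=0.5441, R=37/72=0.5139, F1=2PR/(P+R)=2TP/(2TP+FP+FN)=74/140=0.5286
Model B: P=77/95=0.8105, R=77/86=0.8953, F1=2PR/(P+R)=2TP/(2TP+FP+FN)=154/181=0.8508
0.5286 < 0.8508 → Model B

Model B


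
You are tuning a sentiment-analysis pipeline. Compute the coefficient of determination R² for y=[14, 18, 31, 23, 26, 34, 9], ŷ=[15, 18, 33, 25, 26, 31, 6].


ȳ = 22.1429
SS_res = Σ(y-ŷ)² = 27
SS_tot = Σ(y-ȳ)² = 490.86
R² = 1 - SS_res/SS_tot = 1 - 0.055 = 0.945

0.945


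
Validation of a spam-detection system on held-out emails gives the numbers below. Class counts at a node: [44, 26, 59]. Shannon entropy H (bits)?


Probabilities: [44/129, 26/129, 59/129] ≈ [0.3411, 0.2016, 0.4574]
H = -((44/129)·log₂(44/129) + (26/129)·log₂(26/129) + (59/129)·log₂(59/129))
  = 1.5112 bits

1.5112 bits


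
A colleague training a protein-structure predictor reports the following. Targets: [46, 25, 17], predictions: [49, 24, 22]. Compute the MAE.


Absolute errors: |46-49|=3, |25-24|=1, |17-22|=5
Sum = 9
MAE = 9/3 = 3

3


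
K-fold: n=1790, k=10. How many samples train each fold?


Fold size = 1790/10 = 179
Training per fold = 1790 - 179 = 1611

1611


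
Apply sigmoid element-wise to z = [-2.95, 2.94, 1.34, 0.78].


σ(-2.95) = 1/(1+e^2.95) = 0.0497
σ(2.94) = 1/(1+e^-2.94) = 0.9498
σ(1.34) = 1/(1+e^-1.34) = 0.7925
σ(0.78) = 1/(1+e^-0.78) = 0.6857
result = [0.0497, 0.9498, 0.7925, 0.6857]

[0.0497, 0.9498, 0.7925, 0.6857]


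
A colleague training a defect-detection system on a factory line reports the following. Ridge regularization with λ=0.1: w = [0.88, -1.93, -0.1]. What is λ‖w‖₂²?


‖w‖₂² = (0.88)² + (-1.93)² + (-0.1)²
     = 0.7744 + 3.7249 + 0.01
     = 4.5093
λ·‖w‖₂² = 0.1·4.5093 = 0.45093

0.45093


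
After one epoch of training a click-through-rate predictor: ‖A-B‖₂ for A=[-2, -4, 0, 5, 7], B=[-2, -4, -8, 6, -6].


d = √((-2+ 2)² + (-4+ 4)² + (0+ 8)² + (5-6)² + (7+ 6)²)
  = √(0 + 0 + 64 + 1 + 169)
  = √234 = 15.2971

15.2971


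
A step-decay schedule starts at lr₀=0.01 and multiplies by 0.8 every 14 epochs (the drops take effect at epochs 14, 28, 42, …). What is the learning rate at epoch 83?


n_drops = ⌊83/14⌋ = 5
lr = 0.01·0.8^5 = 0.01·0.32768 = 0.0032768

0.0032768


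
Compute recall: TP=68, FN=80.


Recall = TP/(TP+FN)
= 68/(68+80)
= 68/148 = 45.95%

45.95%


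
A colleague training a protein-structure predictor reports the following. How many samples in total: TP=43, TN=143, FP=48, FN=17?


Total = TP + TN + FP + FN
= 43 + 143 + 48 + 17
= 251
(Predicted positive: 91, predicted negative: 160)

251


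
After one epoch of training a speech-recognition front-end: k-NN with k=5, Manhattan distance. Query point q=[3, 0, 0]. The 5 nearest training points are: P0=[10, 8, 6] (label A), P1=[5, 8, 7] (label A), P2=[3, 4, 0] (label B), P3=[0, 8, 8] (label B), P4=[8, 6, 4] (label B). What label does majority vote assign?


d(q,P0) = 21  (label A)
d(q,P1) = 17  (label A)
d(q,P2) = 4  (label B)
d(q,P3) = 19  (label B)
d(q,P4) = 15  (label B)
Votes: A=2, B=3
Majority → B

B


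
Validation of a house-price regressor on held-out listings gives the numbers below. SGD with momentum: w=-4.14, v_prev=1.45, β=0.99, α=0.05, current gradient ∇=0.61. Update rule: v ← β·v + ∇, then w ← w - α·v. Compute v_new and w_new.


v_new = 0.99·1.45 + 0.61 = 1.4355 + 0.61 = 2.0455
w_new = -4.14 - 0.05·2.0455 = -4.14 - 0.102275 = -4.242275

v_new=2.0455, w_new=-4.242275


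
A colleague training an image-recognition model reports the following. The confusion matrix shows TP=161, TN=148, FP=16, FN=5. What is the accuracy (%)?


Accuracy = (TP+TN)/(TP+TN+FP+FN)
= (161+148)/(330)
= 309/330 = 93.64%

93.64%


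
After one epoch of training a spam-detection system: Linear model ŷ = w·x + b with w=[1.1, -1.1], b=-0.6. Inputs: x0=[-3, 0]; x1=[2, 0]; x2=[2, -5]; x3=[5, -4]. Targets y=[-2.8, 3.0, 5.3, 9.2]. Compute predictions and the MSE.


ŷ0 = (1.1)·(-3) + (-1.1)·(0) - 0.6 = -3.9
ŷ1 = (1.1)·(2) + (-1.1)·(0) - 0.6 = 1.6
ŷ2 = (1.1)·(2) + (-1.1)·(-5) - 0.6 = 7.1
ŷ3 = (1.1)·(5) + (-1.1)·(-4) - 0.6 = 9.3
errors² = [1.21, 1.96, 3.24, 0.01]
MSE = 6.4200/4 = 1.605

1.605


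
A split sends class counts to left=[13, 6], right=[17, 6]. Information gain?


Parent = [30, 12], H_parent = 0.8631
H_left = 0.8997 (n=19), H_right = 0.8281 (n=23)
H_children = (19/42)·0.8997 + (23/42)·0.8281 = 0.8605
IG = 0.8631 - 0.8605 = 0.0026

0.0026


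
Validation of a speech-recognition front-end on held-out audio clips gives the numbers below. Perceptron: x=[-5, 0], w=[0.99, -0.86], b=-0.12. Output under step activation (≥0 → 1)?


z = (-5)·(0.99) + (0)·(-0.86) - 0.12
  = -5.07
step(z) = 0 (z<0)

0


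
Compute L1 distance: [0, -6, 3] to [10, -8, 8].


d = |0-10| + |-6+ 8| + |3-8|
  = 10 + 2 + 5
  = 17

17


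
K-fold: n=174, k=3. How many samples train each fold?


Fold size = 174/3 = 58
Training per fold = 174 - 58 = 116

116


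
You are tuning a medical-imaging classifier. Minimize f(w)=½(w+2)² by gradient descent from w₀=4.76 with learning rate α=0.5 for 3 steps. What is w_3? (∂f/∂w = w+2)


step 1: grad = 4.76+2 = 6.76; w = 4.76 - 0.5·(6.76) = 1.38
step 2: grad = 1.38+2 = 3.38; w = 1.38 - 0.5·(3.38) = -0.31
step 3: grad = -0.31+2 = 1.69; w = -0.31 - 0.5·(1.69) = -1.155

-1.155


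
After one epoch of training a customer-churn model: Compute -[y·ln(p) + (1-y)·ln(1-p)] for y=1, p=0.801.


BCE = -[y·ln(p) + (1-y)·ln(1-p)]
= -1·ln(0.801) - 0
= -ln(0.801) = 0.2219

0.2219


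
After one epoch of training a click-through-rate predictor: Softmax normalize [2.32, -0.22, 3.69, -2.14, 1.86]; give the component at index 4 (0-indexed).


Exponentials: e^2.32=10.1757, e^-0.22=0.8025, e^3.69=40.0448, e^-2.14=0.1177, e^1.86=6.4237
Sum = 57.5644
Softmax = [0.1768, 0.0139, 0.6957, 0.002, 0.1116]
p[4] = 6.4237/57.5644 = 0.1116

0.1116


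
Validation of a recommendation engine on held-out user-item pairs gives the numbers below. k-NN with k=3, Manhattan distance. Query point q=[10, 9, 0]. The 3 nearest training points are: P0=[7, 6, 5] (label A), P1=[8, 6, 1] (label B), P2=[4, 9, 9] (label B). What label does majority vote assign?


d(q,P0) = 11  (label A)
d(q,P1) = 6  (label B)
d(q,P2) = 15  (label B)
Votes: A=1, B=2
Majority → B

B


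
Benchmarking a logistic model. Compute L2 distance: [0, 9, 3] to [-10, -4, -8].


d = √((0+ 10)² + (9+ 4)² + (3+ 8)²)
  = √(100 + 169 + 121)
  = √390 = 19.7484

19.7484


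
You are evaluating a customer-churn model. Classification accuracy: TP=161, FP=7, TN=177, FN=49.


Accuracy = (TP+TN)/(TP+TN+FP+FN)
= (161+177)/(394)
= 338/394 = 85.79%

85.79%


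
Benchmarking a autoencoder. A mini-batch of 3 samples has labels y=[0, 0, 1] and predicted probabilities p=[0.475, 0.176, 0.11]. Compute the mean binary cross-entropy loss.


L[0] = -ln(1-0.475) = -ln(0.525) = 0.6444
L[1] = -ln(1-0.176) = -ln(0.824) = 0.1936
L[2] = -ln(0.11) = 2.2073
mean = (0.6444 + 0.1936 + 2.2073)/3 = 1.0151

1.0151


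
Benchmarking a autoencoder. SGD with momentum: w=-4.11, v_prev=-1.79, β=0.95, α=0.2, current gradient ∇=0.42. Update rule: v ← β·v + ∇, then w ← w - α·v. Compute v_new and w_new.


v_new = 0.95·-1.79 + 0.42 = -1.7005 + 0.42 = -1.2805
w_new = -4.11 - 0.2·-1.2805 = -4.11 + 0.2561 = -3.8539

v_new=-1.2805, w_new=-3.8539


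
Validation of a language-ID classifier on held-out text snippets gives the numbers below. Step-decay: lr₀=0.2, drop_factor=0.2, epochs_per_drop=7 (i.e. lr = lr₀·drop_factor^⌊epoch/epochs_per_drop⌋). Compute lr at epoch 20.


n_drops = ⌊20/7⌋ = 2
lr = 0.2·0.2^2 = 0.2·0.04 = 0.008

0.008


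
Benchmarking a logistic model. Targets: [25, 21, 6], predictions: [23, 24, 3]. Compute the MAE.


Absolute errors: |25-23|=2, |21-24|=3, |6-3|=3
Sum = 8
MAE = 8/3 = 8/3

8/3


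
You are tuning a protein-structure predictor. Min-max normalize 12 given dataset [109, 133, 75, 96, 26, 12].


min=12, max=133
(12-12)/(133-12) = 0/121 = 0.0

0.0


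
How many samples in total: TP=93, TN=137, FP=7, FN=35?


Total = TP + TN + FP + FN
= 93 + 137 + 7 + 35
= 272
(Predicted positive: 100, predicted negative: 172)

272


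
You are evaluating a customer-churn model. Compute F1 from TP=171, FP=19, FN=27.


Precision = 171/190 = 0.9
Recall = 171/198 = 0.8636
F1 = 2·P·R/(P+R) = 2·TP/(2·TP+FP+FN) = 342/(342+19+27) = 342/388 = 0.8814

0.8814


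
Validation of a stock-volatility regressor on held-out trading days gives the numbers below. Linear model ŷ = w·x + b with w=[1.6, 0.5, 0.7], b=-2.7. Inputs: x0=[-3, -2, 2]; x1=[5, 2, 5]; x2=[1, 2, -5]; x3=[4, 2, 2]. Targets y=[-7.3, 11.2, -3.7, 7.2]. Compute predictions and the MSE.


ŷ0 = (1.6)·(-3) + (0.5)·(-2) + (0.7)·(2) - 2.7 = -7.1
ŷ1 = (1.6)·(5) + (0.5)·(2) + (0.7)·(5) - 2.7 = 9.8
ŷ2 = (1.6)·(1) + (0.5)·(2) + (0.7)·(-5) - 2.7 = -3.6
ŷ3 = (1.6)·(4) + (0.5)·(2) + (0.7)·(2) - 2.7 = 6.1
errors² = [0.04, 1.96, 0.01, 1.21]
MSE = 3.2200/4 = 0.805

0.805


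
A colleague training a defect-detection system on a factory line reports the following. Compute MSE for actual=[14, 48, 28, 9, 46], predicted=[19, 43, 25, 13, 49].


Squared errors: (14-19)²=25, (48-43)²=25, (28-25)²=9, (9-13)²=16, (46-49)²=9
Sum = 84
MSE = 84/5 = 84/5

84/5


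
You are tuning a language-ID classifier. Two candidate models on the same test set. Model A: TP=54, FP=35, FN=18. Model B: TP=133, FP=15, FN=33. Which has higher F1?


Model A: P=54/89=0.6067, R=54/72=0.75, F1=2PR/(P+R)=2TP/(2TP+FP+FN)=108/161=0.6708
Model B: P=133/148=0.8986, R=133/166=0.8012, F1=2PR/(P+R)=2TP/(2TP+FP+FN)=266/314=0.8471
0.6708 < 0.8471 → Model B

Model B


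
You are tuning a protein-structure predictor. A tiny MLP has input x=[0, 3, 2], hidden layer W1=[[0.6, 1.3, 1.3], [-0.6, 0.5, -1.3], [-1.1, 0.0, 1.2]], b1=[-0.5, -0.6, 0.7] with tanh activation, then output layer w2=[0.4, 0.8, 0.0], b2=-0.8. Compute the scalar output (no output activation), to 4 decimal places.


z1[0] = (0.6)·(0) + (1.3)·(3) + (1.3)·(2) - 0.5 = 6.0
z1[1] = (-0.6)·(0) + (0.5)·(3) + (-1.3)·(2) - 0.6 = -1.7
z1[2] = (-1.1)·(0) + (0.0)·(3) + (1.2)·(2) + 0.7 = 3.1
h = tanh(z1) = [1.0, -0.9354, 0.9959]
output = (0.4)·(1.0) + (0.8)·(-0.9354) + (0.0)·(0.9959) - 0.8 = -1.1483

-1.1483


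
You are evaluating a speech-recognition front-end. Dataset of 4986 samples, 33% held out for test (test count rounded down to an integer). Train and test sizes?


Test = ⌊4986·33/100⌋ = 1645
Train = 4986 - 1645 = 3341

Train: 3341, Test: 1645


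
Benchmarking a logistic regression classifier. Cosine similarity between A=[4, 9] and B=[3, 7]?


A·B = 4·3 + 9·7 = 75
‖A‖ = √97 = 9.8489, ‖B‖ = √58 = 7.6158
cos = 75/(√97·√58) = 75/√5626 = 0.9999

0.9999


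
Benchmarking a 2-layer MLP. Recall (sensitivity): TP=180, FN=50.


Recall = TP/(TP+FN)
= 180/(180+50)
= 180/230 = 78.26%

78.26%


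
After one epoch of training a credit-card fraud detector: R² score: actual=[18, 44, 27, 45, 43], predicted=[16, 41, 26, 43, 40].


ȳ = 35.4
SS_res = Σ(y-ŷ)² = 27
SS_tot = Σ(y-ȳ)² = 597.2
R² = 1 - SS_res/SS_tot = 1 - 0.0452 = 0.9548

0.9548


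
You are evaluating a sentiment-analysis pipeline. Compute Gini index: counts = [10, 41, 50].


Probabilities: [10/101, 41/101, 50/101] ≈ [0.099, 0.4059, 0.495]
Σpᵢ² = (100 + 1681 + 2500)/101² = 4281/10201
Gini = 1 - Σpᵢ² = 1 - 4281/10201 = 0.5803

0.5803


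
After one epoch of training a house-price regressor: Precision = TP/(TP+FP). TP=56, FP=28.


Precision = TP/(TP+FP)
= 56/(56+28)
= 56/84 = 66.67%

66.67%


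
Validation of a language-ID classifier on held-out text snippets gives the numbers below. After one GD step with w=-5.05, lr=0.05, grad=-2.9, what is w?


w_new = w - α·∇
= -5.05 - 0.05·-2.9
= -5.05 + 0.145
= -4.905

-4.905


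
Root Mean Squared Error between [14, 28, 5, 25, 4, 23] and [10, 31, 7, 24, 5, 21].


MSE = 35/6 = 5.8333
RMSE = √(35/6) = 2.4152

2.4152


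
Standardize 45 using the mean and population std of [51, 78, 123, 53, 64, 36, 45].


μ = 64.2857, σ = 27.0223
z = (45 - 64.2857)/27.0223 = -0.7137

-0.7137


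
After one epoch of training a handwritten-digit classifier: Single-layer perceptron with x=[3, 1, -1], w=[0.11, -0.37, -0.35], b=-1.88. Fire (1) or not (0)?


z = (3)·(0.11) + (1)·(-0.37) + (-1)·(-0.35) - 1.88
  = -1.57
step(z) = 0 (z<0)

0


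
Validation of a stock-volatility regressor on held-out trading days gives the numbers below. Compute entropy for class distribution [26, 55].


Probabilities: [26/81, 55/81] ≈ [0.321, 0.679]
H = -((26/81)·log₂(26/81) + (55/81)·log₂(55/81))
  = 0.9055 bits

0.9055 bits


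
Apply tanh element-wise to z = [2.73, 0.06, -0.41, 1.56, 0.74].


tanh(2.73) = 0.9915
tanh(0.06) = 0.0599
tanh(-0.41) = -0.3885
tanh(1.56) = 0.9154
tanh(0.74) = 0.6291
result = [0.9915, 0.0599, -0.3885, 0.9154, 0.6291]

[0.9915, 0.0599, -0.3885, 0.9154, 0.6291]


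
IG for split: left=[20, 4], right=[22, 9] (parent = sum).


Parent = [42, 13], H_parent = 0.7889
H_left = 0.65 (n=24), H_right = 0.8691 (n=31)
H_children = (24/55)·0.65 + (31/55)·0.8691 = 0.7735
IG = 0.7889 - 0.7735 = 0.0154

0.0154


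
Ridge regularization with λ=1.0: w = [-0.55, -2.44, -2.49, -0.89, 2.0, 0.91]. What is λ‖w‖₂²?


‖w‖₂² = (-0.55)² + (-2.44)² + (-2.49)² + (-0.89)² + (2.0)² + (0.91)²
     = 0.3025 + 5.9536 + 6.2001 + 0.7921 + 4 + 0.8281
     = 18.0764
λ·‖w‖₂² = 1.0·18.0764 = 18.0764

18.0764


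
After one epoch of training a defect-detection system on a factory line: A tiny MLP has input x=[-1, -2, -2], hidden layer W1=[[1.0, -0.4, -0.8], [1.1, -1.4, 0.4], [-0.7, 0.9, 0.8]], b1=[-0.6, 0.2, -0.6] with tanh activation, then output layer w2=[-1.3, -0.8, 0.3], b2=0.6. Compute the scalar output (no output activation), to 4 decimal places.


z1[0] = (1.0)·(-1) + (-0.4)·(-2) + (-0.8)·(-2) - 0.6 = 0.8
z1[1] = (1.1)·(-1) + (-1.4)·(-2) + (0.4)·(-2) + 0.2 = 1.1
z1[2] = (-0.7)·(-1) + (0.9)·(-2) + (0.8)·(-2) - 0.6 = -3.3
h = tanh(z1) = [0.664, 0.8005, -0.9973]
output = (-1.3)·(0.664) + (-0.8)·(0.8005) + (0.3)·(-0.9973) + 0.6 = -1.2028

-1.2028


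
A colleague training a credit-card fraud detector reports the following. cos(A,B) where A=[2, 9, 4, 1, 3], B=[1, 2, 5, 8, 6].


A·B = 2·1 + 9·2 + 4·5 + 1·8 + 3·6 = 66
‖A‖ = √111 = 10.5357, ‖B‖ = √130 = 11.4018
cos = 66/(√111·√130) = 66/√14430 = 0.5494

0.5494


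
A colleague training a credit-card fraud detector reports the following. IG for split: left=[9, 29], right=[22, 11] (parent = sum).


Parent = [31, 40], H_parent = 0.9884
H_left = 0.7897 (n=38), H_right = 0.9183 (n=33)
H_children = (38/71)·0.7897 + (33/71)·0.9183 = 0.8495
IG = 0.9884 - 0.8495 = 0.1389

0.1389


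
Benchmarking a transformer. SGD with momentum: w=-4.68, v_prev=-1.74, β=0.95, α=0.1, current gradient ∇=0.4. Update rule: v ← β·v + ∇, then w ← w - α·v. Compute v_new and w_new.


v_new = 0.95·-1.74 + 0.4 = -1.653 + 0.4 = -1.253
w_new = -4.68 - 0.1·-1.253 = -4.68 + 0.1253 = -4.5547

v_new=-1.253, w_new=-4.5547


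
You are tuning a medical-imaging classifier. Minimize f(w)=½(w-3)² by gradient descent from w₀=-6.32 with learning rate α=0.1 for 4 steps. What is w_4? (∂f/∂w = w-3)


step 1: grad = -6.32-3 = -9.32; w = -6.32 - 0.1·(-9.32) = -5.388
step 2: grad = -5.388-3 = -8.388; w = -5.388 - 0.1·(-8.388) = -4.5492
step 3: grad = -4.5492-3 = -7.5492; w = -4.5492 - 0.1·(-7.5492) = -3.79428
step 4: grad = -3.79428-3 = -6.79428; w = -3.79428 - 0.1·(-6.79428) = -3.114852

-3.114852


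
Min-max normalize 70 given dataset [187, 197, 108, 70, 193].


min=70, max=197
(70-70)/(197-70) = 0/127 = 0.0

0.0


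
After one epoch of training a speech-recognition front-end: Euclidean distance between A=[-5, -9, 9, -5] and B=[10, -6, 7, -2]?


d = √((-5-10)² + (-9+ 6)² + (9-7)² + (-5+ 2)²)
  = √(225 + 9 + 4 + 9)
  = √247 = 15.7162

15.7162


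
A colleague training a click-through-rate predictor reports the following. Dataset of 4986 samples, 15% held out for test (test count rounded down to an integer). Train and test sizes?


Test = ⌊4986·15/100⌋ = 747
Train = 4986 - 747 = 4239

Train: 4239, Test: 747


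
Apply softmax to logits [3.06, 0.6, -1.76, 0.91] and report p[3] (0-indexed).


Exponentials: e^3.06=21.3276, e^0.6=1.8221, e^-1.76=0.172, e^0.91=2.4843
Sum = 25.806
Softmax = [0.8265, 0.0706, 0.0067, 0.0963]
p[3] = 2.4843/25.806 = 0.0963

0.0963


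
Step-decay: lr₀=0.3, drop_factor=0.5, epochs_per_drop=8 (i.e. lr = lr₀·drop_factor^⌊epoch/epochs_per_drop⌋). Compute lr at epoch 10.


n_drops = ⌊10/8⌋ = 1
lr = 0.3·0.5^1 = 0.3·0.5 = 0.15

0.15


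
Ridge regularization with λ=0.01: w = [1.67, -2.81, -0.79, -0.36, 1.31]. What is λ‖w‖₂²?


‖w‖₂² = (1.67)² + (-2.81)² + (-0.79)² + (-0.36)² + (1.31)²
     = 2.7889 + 7.8961 + 0.6241 + 0.1296 + 1.7161
     = 13.1548
λ·‖w‖₂² = 0.01·13.1548 = 0.131548

0.131548


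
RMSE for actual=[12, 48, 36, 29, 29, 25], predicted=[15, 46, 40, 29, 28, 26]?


MSE = 31/6 = 5.1667
RMSE = √(31/6) = 2.273

2.273


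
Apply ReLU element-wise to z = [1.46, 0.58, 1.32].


ReLU(1.46) = max(0, 1.46) = 1.46
ReLU(0.58) = max(0, 0.58) = 0.58
ReLU(1.32) = max(0, 1.32) = 1.32
result = [1.46, 0.58, 1.32]

[1.46, 0.58, 1.32]


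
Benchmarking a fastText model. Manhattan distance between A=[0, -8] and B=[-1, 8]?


d = |0+ 1| + |-8-8|
  = 1 + 16
  = 17

17


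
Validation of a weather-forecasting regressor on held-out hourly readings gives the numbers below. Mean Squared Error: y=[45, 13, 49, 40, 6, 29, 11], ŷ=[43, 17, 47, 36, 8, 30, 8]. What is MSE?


Squared errors: (45-43)²=4, (13-17)²=16, (49-47)²=4, (40-36)²=16, (6-8)²=4, (29-30)²=1, (11-8)²=9
Sum = 54
MSE = 54/7 = 54/7

54/7


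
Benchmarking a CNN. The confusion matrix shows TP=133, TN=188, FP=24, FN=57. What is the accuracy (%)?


Accuracy = (TP+TN)/(TP+TN+FP+FN)
= (133+188)/(402)
= 321/402 = 79.85%

79.85%


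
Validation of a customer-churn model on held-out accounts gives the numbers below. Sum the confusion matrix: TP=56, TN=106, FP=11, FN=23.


Total = TP + TN + FP + FN
= 56 + 106 + 11 + 23
= 196
(Predicted positive: 67, predicted negative: 129)

196


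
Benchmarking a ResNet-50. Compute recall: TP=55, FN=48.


Recall = TP/(TP+FN)
= 55/(55+48)
= 55/103 = 53.4%

53.4%


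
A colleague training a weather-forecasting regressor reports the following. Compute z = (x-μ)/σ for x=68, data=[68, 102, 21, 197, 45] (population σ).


μ = 86.6, σ = 61.3273
z = (68 - 86.6)/61.3273 = -0.3033

-0.3033


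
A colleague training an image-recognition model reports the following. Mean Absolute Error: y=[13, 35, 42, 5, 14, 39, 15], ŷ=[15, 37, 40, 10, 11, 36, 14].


Absolute errors: |13-15|=2, |35-37|=2, |42-40|=2, |5-10|=5, |14-11|=3, |39-36|=3, |15-14|=1
Sum = 18
MAE = 18/7 = 18/7

18/7


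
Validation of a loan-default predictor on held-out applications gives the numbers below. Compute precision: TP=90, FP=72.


Precision = TP/(TP+FP)
= 90/(90+72)
= 90/162 = 55.56%

55.56%


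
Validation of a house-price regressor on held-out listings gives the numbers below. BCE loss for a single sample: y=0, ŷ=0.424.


BCE = -[y·ln(p) + (1-y)·ln(1-p)]
= -0 - 1·ln(1-0.424)
= -ln(0.576) = 0.5516

0.5516


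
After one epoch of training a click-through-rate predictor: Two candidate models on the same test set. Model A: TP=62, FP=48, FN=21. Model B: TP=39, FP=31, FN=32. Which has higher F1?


Model A: P=62/110=0.5636, R=62/83=0.747, F1=2PR/(P+R)=2TP/(2TP+FP+FN)=124/193=0.6425
Model B: P=39/70=0.5571, R=39/71=0.5493, F1=2PR/(P+R)=2TP/(2TP+FP+FN)=78/141=0.5532
0.6425 > 0.5532 → Model A

Model A


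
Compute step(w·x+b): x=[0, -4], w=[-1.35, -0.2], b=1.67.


z = (0)·(-1.35) + (-4)·(-0.2) + 1.67
  = 2.47
step(z) = 1 (z≥0)

1


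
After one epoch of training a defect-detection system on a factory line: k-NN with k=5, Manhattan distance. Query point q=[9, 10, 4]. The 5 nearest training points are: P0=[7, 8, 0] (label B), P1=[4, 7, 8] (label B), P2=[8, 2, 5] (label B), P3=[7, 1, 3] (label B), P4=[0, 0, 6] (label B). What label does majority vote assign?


d(q,P0) = 8  (label B)
d(q,P1) = 12  (label B)
d(q,P2) = 10  (label B)
d(q,P3) = 12  (label B)
d(q,P4) = 21  (label B)
Votes: A=0, B=5
Majority → B

B


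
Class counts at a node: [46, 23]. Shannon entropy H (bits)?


Probabilities: [46/69, 23/69] ≈ [0.6667, 0.3333]
H = -((46/69)·log₂(46/69) + (23/69)·log₂(23/69))
  = 0.9183 bits

0.9183 bits


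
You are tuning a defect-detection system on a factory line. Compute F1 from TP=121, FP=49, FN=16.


Precision = 121/170 = 0.7118
Recall = 121/137 = 0.8832
F1 = 2·P·R/(P+R) = 2·TP/(2·TP+FP+FN) = 242/(242+49+16) = 242/307 = 0.7883

0.7883


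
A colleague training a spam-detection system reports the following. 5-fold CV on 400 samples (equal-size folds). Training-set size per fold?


Fold size = 400/5 = 80
Training per fold = 400 - 80 = 320

320


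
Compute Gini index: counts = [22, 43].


Probabilities: [22/65, 43/65] ≈ [0.3385, 0.6615]
Σpᵢ² = (484 + 1849)/65² = 2333/4225
Gini = 1 - Σpᵢ² = 1 - 2333/4225 = 0.4478

0.4478


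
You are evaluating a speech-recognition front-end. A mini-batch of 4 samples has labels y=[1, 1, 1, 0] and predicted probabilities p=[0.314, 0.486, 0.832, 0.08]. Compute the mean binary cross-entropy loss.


L[0] = -ln(0.314) = 1.1584
L[1] = -ln(0.486) = 0.7215
L[2] = -ln(0.832) = 0.1839
L[3] = -ln(1-0.08) = -ln(0.92) = 0.0834
mean = (1.1584 + 0.7215 + 0.1839 + 0.0834)/4 = 0.5368

0.5368


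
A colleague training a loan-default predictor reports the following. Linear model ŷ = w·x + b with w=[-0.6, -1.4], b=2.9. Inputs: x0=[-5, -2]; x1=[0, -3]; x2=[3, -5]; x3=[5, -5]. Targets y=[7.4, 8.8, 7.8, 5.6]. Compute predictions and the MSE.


ŷ0 = (-0.6)·(-5) + (-1.4)·(-2) + 2.9 = 8.7
ŷ1 = (-0.6)·(0) + (-1.4)·(-3) + 2.9 = 7.1
ŷ2 = (-0.6)·(3) + (-1.4)·(-5) + 2.9 = 8.1
ŷ3 = (-0.6)·(5) + (-1.4)·(-5) + 2.9 = 6.9
errors² = [1.69, 2.89, 0.09, 1.69]
MSE = 6.3600/4 = 1.59

1.59


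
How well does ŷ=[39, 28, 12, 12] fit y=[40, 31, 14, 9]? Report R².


ȳ = 23.5
SS_res = Σ(y-ŷ)² = 23
SS_tot = Σ(y-ȳ)² = 629
R² = 1 - SS_res/SS_tot = 1 - 0.0366 = 0.9634

0.9634


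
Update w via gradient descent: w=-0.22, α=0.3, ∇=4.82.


w_new = w - α·∇
= -0.22 - 0.3·4.82
= -0.22 - 1.446
= -1.666

-1.666


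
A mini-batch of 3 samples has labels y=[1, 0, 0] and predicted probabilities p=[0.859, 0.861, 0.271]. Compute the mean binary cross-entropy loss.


L[0] = -ln(0.859) = 0.152
L[1] = -ln(1-0.861) = -ln(0.139) = 1.9733
L[2] = -ln(1-0.271) = -ln(0.729) = 0.3161
mean = (0.152 + 1.9733 + 0.3161)/3 = 0.8138

0.8138


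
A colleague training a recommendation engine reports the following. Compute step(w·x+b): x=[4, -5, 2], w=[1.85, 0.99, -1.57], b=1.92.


z = (4)·(1.85) + (-5)·(0.99) + (2)·(-1.57) + 1.92
  = 1.23
step(z) = 1 (z≥0)

1


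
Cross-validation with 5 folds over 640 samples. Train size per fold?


Fold size = 640/5 = 128
Training per fold = 640 - 128 = 512

512


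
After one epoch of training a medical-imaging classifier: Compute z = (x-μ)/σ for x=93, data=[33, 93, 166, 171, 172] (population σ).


μ = 127, σ = 55.6309
z = (93 - 127)/55.6309 = -0.6112

-0.6112


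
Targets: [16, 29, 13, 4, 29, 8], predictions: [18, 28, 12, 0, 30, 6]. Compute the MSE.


Squared errors: (16-18)²=4, (29-28)²=1, (13-12)²=1, (4-0)²=16, (29-30)²=1, (8-6)²=4
Sum = 27
MSE = 27/6 = 9/2

9/2


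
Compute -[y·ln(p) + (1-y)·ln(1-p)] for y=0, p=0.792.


BCE = -[y·ln(p) + (1-y)·ln(1-p)]
= -0 - 1·ln(1-0.792)
= -ln(0.208) = 1.5702

1.5702


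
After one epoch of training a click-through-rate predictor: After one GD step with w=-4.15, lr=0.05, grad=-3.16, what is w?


w_new = w - α·∇
= -4.15 - 0.05·-3.16
= -4.15 + 0.158
= -3.992

-3.992


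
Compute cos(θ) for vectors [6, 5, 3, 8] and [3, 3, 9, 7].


A·B = 6·3 + 5·3 + 3·9 + 8·7 = 116
‖A‖ = √134 = 11.5758, ‖B‖ = √148 = 12.1655
cos = 116/(√134·√148) = 116/√19832 = 0.8237

0.8237


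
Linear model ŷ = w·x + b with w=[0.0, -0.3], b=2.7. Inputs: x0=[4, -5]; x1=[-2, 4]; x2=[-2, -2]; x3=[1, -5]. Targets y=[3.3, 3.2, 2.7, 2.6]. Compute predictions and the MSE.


ŷ0 = (0.0)·(4) + (-0.3)·(-5) + 2.7 = 4.2
ŷ1 = (0.0)·(-2) + (-0.3)·(4) + 2.7 = 1.5
ŷ2 = (0.0)·(-2) + (-0.3)·(-2) + 2.7 = 3.3
ŷ3 = (0.0)·(1) + (-0.3)·(-5) + 2.7 = 4.2
errors² = [0.81, 2.89, 0.36, 2.56]
MSE = 6.6200/4 = 1.655

1.655


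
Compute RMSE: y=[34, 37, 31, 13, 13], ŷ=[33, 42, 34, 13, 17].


MSE = 51/5 = 10.2
RMSE = √(51/5) = 3.1937

3.1937


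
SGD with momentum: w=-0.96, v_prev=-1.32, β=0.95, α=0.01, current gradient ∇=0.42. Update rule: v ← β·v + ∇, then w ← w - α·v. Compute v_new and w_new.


v_new = 0.95·-1.32 + 0.42 = -1.254 + 0.42 = -0.834
w_new = -0.96 - 0.01·-0.834 = -0.96 + 0.00834 = -0.95166

v_new=-0.834, w_new=-0.95166


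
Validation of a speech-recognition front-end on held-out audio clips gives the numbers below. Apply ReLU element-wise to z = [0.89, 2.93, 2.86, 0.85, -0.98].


ReLU(0.89) = max(0, 0.89) = 0.89
ReLU(2.93) = max(0, 2.93) = 2.93
ReLU(2.86) = max(0, 2.86) = 2.86
ReLU(0.85) = max(0, 0.85) = 0.85
ReLU(-0.98) = max(0, -0.98) = 0.0
result = [0.89, 2.93, 2.86, 0.85, 0.0]

[0.89, 2.93, 2.86, 0.85, 0.0]


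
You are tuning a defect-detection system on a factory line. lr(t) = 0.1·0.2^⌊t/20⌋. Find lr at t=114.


n_drops = ⌊114/20⌋ = 5
lr = 0.1·0.2^5 = 0.1·0.00032 = 0.000032

0.000032


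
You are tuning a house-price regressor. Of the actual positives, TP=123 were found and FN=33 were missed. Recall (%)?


Recall = TP/(TP+FN)
= 123/(123+33)
= 123/156 = 78.85%

78.85%


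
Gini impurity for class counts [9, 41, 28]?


Probabilities: [9/78, 41/78, 28/78] ≈ [0.1154, 0.5256, 0.359]
Σpᵢ² = (81 + 1681 + 784)/78² = 2546/6084
Gini = 1 - Σpᵢ² = 1 - 2546/6084 = 0.5815

0.5815


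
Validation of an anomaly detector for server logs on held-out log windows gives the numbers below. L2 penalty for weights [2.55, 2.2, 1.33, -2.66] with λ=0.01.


‖w‖₂² = (2.55)² + (2.2)² + (1.33)² + (-2.66)²
     = 6.5025 + 4.84 + 1.7689 + 7.0756
     = 20.187
λ·‖w‖₂² = 0.01·20.187 = 0.20187

0.20187


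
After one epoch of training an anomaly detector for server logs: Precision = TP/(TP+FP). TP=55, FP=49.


Precision = TP/(TP+FP)
= 55/(55+49)
= 55/104 = 52.88%

52.88%


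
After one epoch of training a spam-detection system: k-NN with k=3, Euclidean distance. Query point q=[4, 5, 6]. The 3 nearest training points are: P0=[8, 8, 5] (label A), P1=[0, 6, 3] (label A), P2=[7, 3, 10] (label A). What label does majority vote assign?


d(q,P0) = 5.099  (label A)
d(q,P1) = 5.099  (label A)
d(q,P2) = 5.3852  (label A)
Votes: A=3, B=0
Majority → A

A


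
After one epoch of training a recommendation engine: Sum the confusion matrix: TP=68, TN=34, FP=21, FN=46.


Total = TP + TN + FP + FN
= 68 + 34 + 21 + 46
= 169
(Predicted positive: 89, predicted negative: 80)

169


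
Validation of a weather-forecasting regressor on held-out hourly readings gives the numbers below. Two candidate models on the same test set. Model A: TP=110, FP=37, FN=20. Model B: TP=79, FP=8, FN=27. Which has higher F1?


Model A: P=110/147=0.7483, R=110/130=0.8462, F1=2PR/(P+R)=2TP/(2TP+FP+FN)=220/277=0.7942
Model B: P=79/87=0.908, R=79/106=0.7453, F1=2PR/(P+R)=2TP/(2TP+FP+FN)=158/193=0.8187
0.7942 < 0.8187 → Model B

Model B


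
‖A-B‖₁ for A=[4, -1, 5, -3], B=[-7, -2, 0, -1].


d = |4+ 7| + |-1+ 2| + |5-0| + |-3+ 1|
  = 11 + 1 + 5 + 2
  = 19

19


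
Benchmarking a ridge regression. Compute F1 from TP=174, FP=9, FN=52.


Precision = 174/183 = 0.9508
Recall = 174/226 = 0.7699
F1 = 2·P·R/(P+R) = 2·TP/(2·TP+FP+FN) = 348/(348+9+52) = 348/409 = 0.8509

0.8509


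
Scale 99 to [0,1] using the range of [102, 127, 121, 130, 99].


min=99, max=130
(99-99)/(130-99) = 0/31 = 0.0

0.0


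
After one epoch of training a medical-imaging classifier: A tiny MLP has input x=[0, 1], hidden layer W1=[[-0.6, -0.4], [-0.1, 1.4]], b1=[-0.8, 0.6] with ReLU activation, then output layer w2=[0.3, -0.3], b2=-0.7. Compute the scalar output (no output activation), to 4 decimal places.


z1[0] = (-0.6)·(0) + (-0.4)·(1) - 0.8 = -1.2
z1[1] = (-0.1)·(0) + (1.4)·(1) + 0.6 = 2.0
h = ReLU(z1) = [0.0, 2.0]
output = (0.3)·(0.0) + (-0.3)·(2.0) - 0.7 = -1.3

-1.3


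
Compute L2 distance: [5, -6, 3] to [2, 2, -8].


d = √((5-2)² + (-6-2)² + (3+ 8)²)
  = √(9 + 64 + 121)
  = √194 = 13.9284

13.9284


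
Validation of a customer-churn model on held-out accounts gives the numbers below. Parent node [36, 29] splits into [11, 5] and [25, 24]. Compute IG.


Parent = [36, 29], H_parent = 0.9916
H_left = 0.896 (n=16), H_right = 0.9997 (n=49)
H_children = (16/65)·0.896 + (49/65)·0.9997 = 0.9742
IG = 0.9916 - 0.9742 = 0.0174

0.0174


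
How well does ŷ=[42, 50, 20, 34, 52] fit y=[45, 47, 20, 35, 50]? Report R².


ȳ = 39.4
SS_res = Σ(y-ŷ)² = 23
SS_tot = Σ(y-ȳ)² = 597.2
R² = 1 - SS_res/SS_tot = 1 - 0.0385 = 0.9615

0.9615


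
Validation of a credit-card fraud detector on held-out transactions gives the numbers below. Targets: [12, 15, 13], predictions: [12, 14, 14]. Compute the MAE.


Absolute errors: |12-12|=0, |15-14|=1, |13-14|=1
Sum = 2
MAE = 2/3 = 2/3

2/3


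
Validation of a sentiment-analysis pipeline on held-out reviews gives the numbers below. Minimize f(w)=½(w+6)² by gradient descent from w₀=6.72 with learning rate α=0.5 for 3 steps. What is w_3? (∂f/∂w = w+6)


step 1: grad = 6.72+6 = 12.72; w = 6.72 - 0.5·(12.72) = 0.36
step 2: grad = 0.36+6 = 6.36; w = 0.36 - 0.5·(6.36) = -2.82
step 3: grad = -2.82+6 = 3.18; w = -2.82 - 0.5·(3.18) = -4.41

-4.41


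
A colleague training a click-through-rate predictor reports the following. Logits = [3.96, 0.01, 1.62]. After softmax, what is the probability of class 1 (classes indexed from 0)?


Exponentials: e^3.96=52.4573, e^0.01=1.0101, e^1.62=5.0531
Sum = 58.5205
Softmax = [0.8964, 0.0173, 0.0863]
p[1] = 1.0101/58.5205 = 0.0173

0.0173


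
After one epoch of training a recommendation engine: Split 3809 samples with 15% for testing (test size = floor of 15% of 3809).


Test = ⌊3809·15/100⌋ = 571
Train = 3809 - 571 = 3238

Train: 3238, Test: 571


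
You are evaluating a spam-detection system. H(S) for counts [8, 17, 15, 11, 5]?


Probabilities: [8/56, 17/56, 15/56, 11/56, 5/56] ≈ [0.1429, 0.3036, 0.2679, 0.1964, 0.0893]
H = -((8/56)·log₂(8/56) + (17/56)·log₂(17/56) + (15/56)·log₂(15/56) + (11/56)·log₂(11/56) + (5/56)·log₂(5/56))
  = 2.2046 bits

2.2046 bits


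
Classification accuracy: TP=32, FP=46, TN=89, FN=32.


Accuracy = (TP+TN)/(TP+TN+FP+FN)
= (32+89)/(199)
= 121/199 = 60.8%

60.8%


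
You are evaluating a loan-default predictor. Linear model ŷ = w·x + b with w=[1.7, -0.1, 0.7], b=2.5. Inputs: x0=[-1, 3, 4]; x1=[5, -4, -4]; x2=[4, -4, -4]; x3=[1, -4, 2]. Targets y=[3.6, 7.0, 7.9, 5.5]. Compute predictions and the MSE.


ŷ0 = (1.7)·(-1) + (-0.1)·(3) + (0.7)·(4) + 2.5 = 3.3
ŷ1 = (1.7)·(5) + (-0.1)·(-4) + (0.7)·(-4) + 2.5 = 8.6
ŷ2 = (1.7)·(4) + (-0.1)·(-4) + (0.7)·(-4) + 2.5 = 6.9
ŷ3 = (1.7)·(1) + (-0.1)·(-4) + (0.7)·(2) + 2.5 = 6.0
errors² = [0.09, 2.56, 1.0, 0.25]
MSE = 3.9000/4 = 0.975

0.975


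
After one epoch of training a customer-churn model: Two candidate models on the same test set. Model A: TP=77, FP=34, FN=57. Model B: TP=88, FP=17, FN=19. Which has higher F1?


Model A: P=77/111=0.6937, R=77/134=0.5746, F1=2PR/(P+R)=2TP/(2TP+FP+FN)=154/245=0.6286
Model B: P=88/105=0.8381, R=88/107=0.8224, F1=2PR/(P+R)=2TP/(2TP+FP+FN)=176/212=0.8302
0.6286 < 0.8302 → Model B

Model B


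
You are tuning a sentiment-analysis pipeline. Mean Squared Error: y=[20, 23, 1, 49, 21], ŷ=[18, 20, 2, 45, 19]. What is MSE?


Squared errors: (20-18)²=4, (23-20)²=9, (1-2)²=1, (49-45)²=16, (21-19)²=4
Sum = 34
MSE = 34/5 = 34/5

34/5


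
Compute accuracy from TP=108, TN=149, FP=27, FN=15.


Accuracy = (TP+TN)/(TP+TN+FP+FN)
= (108+149)/(299)
= 257/299 = 85.95%

85.95%


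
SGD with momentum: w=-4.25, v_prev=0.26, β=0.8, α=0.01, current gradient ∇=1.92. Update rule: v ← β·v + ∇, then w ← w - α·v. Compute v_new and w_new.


v_new = 0.8·0.26 + 1.92 = 0.208 + 1.92 = 2.128
w_new = -4.25 - 0.01·2.128 = -4.25 - 0.02128 = -4.27128

v_new=2.128, w_new=-4.27128


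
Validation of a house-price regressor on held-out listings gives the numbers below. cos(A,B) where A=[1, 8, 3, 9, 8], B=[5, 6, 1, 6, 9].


A·B = 1·5 + 8·6 + 3·1 + 9·6 + 8·9 = 182
‖A‖ = √219 = 14.7986, ‖B‖ = √179 = 13.3791
cos = 182/(√219·√179) = 182/√39201 = 0.9192

0.9192


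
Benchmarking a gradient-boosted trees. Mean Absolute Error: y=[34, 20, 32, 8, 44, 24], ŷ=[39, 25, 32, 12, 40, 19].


Absolute errors: |34-39|=5, |20-25|=5, |32-32|=0, |8-12|=4, |44-40|=4, |24-19|=5
Sum = 23
MAE = 23/6 = 23/6

23/6


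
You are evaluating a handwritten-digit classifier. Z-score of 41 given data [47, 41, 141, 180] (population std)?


μ = 102.25, σ = 59.8973
z = (41 - 102.25)/59.8973 = -1.0226

-1.0226


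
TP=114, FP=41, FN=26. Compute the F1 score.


Precision = 114/155 = 0.7355
Recall = 114/140 = 0.8143
F1 = 2·P·R/(P+R) = 2·TP/(2·TP+FP+FN) = 228/(228+41+26) = 228/295 = 0.7729

0.7729


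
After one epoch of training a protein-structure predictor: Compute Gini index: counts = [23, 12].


Probabilities: [23/35, 12/35] ≈ [0.6571, 0.3429]
Σpᵢ² = (529 + 144)/35² = 673/1225
Gini = 1 - Σpᵢ² = 1 - 673/1225 = 0.4506

0.4506


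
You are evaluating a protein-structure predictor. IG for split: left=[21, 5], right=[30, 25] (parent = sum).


Parent = [51, 30], H_parent = 0.951
H_left = 0.7063 (n=26), H_right = 0.994 (n=55)
H_children = (26/81)·0.7063 + (55/81)·0.994 = 0.9017
IG = 0.951 - 0.9017 = 0.0493

0.0493


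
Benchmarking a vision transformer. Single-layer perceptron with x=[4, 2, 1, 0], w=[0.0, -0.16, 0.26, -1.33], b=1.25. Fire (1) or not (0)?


z = (4)·(0.0) + (2)·(-0.16) + (1)·(0.26) + (0)·(-1.33) + 1.25
  = 1.19
step(z) = 1 (z≥0)

1


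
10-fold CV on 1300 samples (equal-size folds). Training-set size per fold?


Fold size = 1300/10 = 130
Training per fold = 1300 - 130 = 1170

1170


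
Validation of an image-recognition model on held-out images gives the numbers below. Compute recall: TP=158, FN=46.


Recall = TP/(TP+FN)
= 158/(158+46)
= 158/204 = 77.45%

77.45%


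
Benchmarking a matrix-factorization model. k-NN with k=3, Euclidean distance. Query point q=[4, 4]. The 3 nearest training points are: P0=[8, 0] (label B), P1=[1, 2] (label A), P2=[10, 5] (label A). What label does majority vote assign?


d(q,P0) = 5.6569  (label B)
d(q,P1) = 3.6056  (label A)
d(q,P2) = 6.0828  (label A)
Votes: A=2, B=1
Majority → A

A


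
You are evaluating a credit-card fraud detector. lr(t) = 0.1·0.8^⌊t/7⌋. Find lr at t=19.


n_drops = ⌊19/7⌋ = 2
lr = 0.1·0.8^2 = 0.1·0.64 = 0.064

0.064
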